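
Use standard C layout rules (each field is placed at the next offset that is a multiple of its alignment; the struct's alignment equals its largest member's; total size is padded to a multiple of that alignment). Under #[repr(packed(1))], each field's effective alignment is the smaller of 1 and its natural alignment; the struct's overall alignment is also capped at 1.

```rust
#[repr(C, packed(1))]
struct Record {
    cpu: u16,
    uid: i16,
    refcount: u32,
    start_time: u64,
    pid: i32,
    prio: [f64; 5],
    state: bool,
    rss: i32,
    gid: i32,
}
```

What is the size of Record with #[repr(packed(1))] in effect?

0..2  cpu  (2B, 1-aligned)
2..4  uid  (2B, 1-aligned)
4..8  refcount  (4B, 1-aligned)
8..16  start_time  (8B, 1-aligned)
16..20  pid  (4B, 1-aligned)
20..60  prio  (40B, 1-aligned)
60..61  state  (1B, 1-aligned)
61..65  rss  (4B, 1-aligned)
65..69  gid  (4B, 1-aligned)
sizeof = 69, alignof = 1

69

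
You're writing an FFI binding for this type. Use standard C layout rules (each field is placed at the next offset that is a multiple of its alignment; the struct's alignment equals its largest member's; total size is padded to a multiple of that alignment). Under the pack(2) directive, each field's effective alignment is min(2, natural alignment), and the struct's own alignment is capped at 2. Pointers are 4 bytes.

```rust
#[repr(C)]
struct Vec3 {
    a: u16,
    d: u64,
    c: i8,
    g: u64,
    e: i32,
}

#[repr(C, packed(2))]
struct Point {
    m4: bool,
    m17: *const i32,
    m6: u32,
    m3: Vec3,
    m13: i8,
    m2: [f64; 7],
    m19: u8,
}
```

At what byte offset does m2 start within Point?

52

Vec3: 0..2  a  (2B, 2-aligned); 2..8  -- padding (6B); 8..16  d  (8B, 8-aligned); 16..17  c  (1B, 1-aligned); 17..24  -- padding (7B); 24..32  g  (8B, 8-aligned); 32..36  e  (4B, 4-aligned); 36..40  -- tail padding (4B); sizeof = 40, alignof = 8
0..1  m4  (1B, 1-aligned)
1..2  -- padding (1B)
2..6  m17  (4B, 2-aligned)
6..10  m6  (4B, 2-aligned)
10..50  m3  (40B, 2-aligned)
50..51  m13  (1B, 1-aligned)
51..52  -- padding (1B)
52..108  m2  (56B, 2-aligned)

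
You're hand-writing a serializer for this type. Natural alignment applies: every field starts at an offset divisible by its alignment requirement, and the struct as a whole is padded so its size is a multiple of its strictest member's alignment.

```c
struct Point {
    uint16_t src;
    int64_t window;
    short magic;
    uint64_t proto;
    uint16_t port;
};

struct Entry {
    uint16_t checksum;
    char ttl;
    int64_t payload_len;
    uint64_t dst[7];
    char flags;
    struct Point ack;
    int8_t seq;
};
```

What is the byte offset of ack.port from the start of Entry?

112

Point: @0: src [2B, align 2] → 2; +6 pad (align 8); @8: window [8B, align 8] → 16; @16: magic [2B, align 2] → 18; +6 pad (align 8); @24: proto [8B, align 8] → 32; @32: port [2B, align 2] → 34; +6 tail pad (align 8); size 40, align 8
@0: checksum [2B, align 2] → 2
@2: ttl [1B, align 1] → 3
+5 pad (align 8)
@8: payload_len [8B, align 8] → 16
@16: dst [56B, align 8] → 72
@72: flags [1B, align 1] → 73
+7 pad (align 8)
@80: ack [40B, align 8] → 120
within Point: port at 32
80 + 32 = 112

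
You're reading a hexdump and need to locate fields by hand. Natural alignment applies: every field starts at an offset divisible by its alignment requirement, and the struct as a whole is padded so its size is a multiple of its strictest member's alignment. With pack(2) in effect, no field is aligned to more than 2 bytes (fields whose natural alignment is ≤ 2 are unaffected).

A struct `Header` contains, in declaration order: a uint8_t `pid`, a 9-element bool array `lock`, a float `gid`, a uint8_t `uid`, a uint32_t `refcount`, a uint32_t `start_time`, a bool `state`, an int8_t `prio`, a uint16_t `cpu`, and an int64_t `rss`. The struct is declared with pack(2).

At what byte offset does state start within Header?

pid at 0 (size 1, align 1) → ends 1
lock at 1 (size 9, align 1) → ends 10
gid at 10 (size 4, align 2) → ends 14
uid at 14 (size 1, align 1) → ends 15
pad 1 to align 2 for refcount
refcount at 16 (size 4, align 2) → ends 20
start_time at 20 (size 4, align 2) → ends 24
state at 24 (size 1, align 1) → ends 25

24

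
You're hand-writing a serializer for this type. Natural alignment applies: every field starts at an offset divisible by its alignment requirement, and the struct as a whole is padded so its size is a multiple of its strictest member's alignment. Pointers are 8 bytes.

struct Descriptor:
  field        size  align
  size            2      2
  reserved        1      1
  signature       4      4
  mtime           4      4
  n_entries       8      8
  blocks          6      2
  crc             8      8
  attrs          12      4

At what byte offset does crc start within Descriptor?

size at 0 (size 2, align 2) → ends 2
reserved at 2 (size 1, align 1) → ends 3
pad 1 to align 4 for signature
signature at 4 (size 4, align 4) → ends 8
mtime at 8 (size 4, align 4) → ends 12
pad 4 to align 8 for n_entries
n_entries at 16 (size 8, align 8) → ends 24
blocks at 24 (size 6, align 2) → ends 30
pad 2 to align 8 for crc
crc at 32 (size 8, align 8) → ends 40

32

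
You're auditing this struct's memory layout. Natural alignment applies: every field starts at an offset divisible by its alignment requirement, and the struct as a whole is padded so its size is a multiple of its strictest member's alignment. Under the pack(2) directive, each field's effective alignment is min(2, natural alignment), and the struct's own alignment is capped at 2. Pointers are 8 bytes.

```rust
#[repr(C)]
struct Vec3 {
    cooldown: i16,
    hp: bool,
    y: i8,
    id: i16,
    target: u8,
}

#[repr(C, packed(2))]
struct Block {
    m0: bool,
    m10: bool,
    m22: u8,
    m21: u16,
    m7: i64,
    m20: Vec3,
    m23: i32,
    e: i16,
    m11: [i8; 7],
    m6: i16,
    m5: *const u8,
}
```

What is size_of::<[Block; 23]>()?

Vec3: @0: cooldown [2B, align 2] → 2; @2: hp [1B, align 1] → 3; @3: y [1B, align 1] → 4; @4: id [2B, align 2] → 6; @6: target [1B, align 1] → 7; +1 tail pad (align 2); size 8, align 2
@0: m0 [1B, align 1] → 1
@1: m10 [1B, align 1] → 2
@2: m22 [1B, align 1] → 3
+1 pad (align 2)
@4: m21 [2B, align 2] → 6
@6: m7 [8B, align 2] → 14
@14: m20 [8B, align 2] → 22
@22: m23 [4B, align 2] → 26
@26: e [2B, align 2] → 28
@28: m11 [7B, align 1] → 35
+1 pad (align 2)
@36: m6 [2B, align 2] → 38
@38: m5 [8B, align 2] → 46
size 46, align 2
array of 23: 23 × 46 = 1058

1058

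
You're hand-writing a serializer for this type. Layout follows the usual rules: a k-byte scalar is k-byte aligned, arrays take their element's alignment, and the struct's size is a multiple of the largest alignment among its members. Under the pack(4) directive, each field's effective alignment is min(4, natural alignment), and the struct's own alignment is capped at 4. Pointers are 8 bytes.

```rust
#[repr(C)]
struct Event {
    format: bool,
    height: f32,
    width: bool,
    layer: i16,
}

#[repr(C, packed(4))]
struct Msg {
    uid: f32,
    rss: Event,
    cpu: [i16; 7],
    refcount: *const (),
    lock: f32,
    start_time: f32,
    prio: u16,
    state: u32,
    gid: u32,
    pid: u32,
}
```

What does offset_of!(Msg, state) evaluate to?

52

Event: 0..1  format  (1B, 1-aligned); 1..4  -- padding (3B); 4..8  height  (4B, 4-aligned); 8..9  width  (1B, 1-aligned); 9..10  -- padding (1B); 10..12  layer  (2B, 2-aligned); sizeof = 12, alignof = 4
0..4  uid  (4B, 4-aligned)
4..16  rss  (12B, 4-aligned)
16..30  cpu  (14B, 2-aligned)
30..32  -- padding (2B)
32..40  refcount  (8B, 4-aligned)
40..44  lock  (4B, 4-aligned)
44..48  start_time  (4B, 4-aligned)
48..50  prio  (2B, 2-aligned)
50..52  -- padding (2B)
52..56  state  (4B, 4-aligned)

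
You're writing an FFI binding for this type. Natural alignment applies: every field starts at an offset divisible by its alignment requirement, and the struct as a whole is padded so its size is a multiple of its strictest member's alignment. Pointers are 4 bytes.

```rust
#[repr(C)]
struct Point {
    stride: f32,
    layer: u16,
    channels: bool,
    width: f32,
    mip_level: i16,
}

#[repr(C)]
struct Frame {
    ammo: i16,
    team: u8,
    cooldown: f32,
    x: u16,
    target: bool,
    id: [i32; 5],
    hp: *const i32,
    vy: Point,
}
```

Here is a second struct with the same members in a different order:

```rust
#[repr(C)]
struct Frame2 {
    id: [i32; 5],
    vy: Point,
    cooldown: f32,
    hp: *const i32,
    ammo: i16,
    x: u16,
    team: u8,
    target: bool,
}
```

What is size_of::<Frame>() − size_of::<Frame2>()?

0

Point: 0..4  stride  (4B, 4-aligned); 4..6  layer  (2B, 2-aligned); 6..7  channels  (1B, 1-aligned); 7..8  -- padding (1B); 8..12  width  (4B, 4-aligned); 12..14  mip_level  (2B, 2-aligned); 14..16  -- tail padding (2B); sizeof = 16, alignof = 4
0..2  ammo  (2B, 2-aligned)
2..3  team  (1B, 1-aligned)
3..4  -- padding (1B)
4..8  cooldown  (4B, 4-aligned)
8..10  x  (2B, 2-aligned)
10..11  target  (1B, 1-aligned)
11..12  -- padding (1B)
12..32  id  (20B, 4-aligned)
32..36  hp  (4B, 4-aligned)
36..52  vy  (16B, 4-aligned)
sizeof = 52, alignof = 4
— Frame2 —
0..20  id  (20B, 4-aligned)
20..36  vy  (16B, 4-aligned)
36..40  cooldown  (4B, 4-aligned)
40..44  hp  (4B, 4-aligned)
44..46  ammo  (2B, 2-aligned)
46..48  x  (2B, 2-aligned)
48..49  team  (1B, 1-aligned)
49..50  target  (1B, 1-aligned)
50..52  -- tail padding (2B)
sizeof = 52, alignof = 4
52 − 52 = 0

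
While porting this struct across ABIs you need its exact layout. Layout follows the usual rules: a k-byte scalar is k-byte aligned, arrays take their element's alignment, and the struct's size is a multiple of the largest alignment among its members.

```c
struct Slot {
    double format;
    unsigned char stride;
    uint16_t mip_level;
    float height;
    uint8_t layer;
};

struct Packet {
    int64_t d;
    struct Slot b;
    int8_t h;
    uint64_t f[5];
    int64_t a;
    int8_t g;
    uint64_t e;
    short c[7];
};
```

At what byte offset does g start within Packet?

Slot: @0: format [8B, align 8] → 8; @8: stride [1B, align 1] → 9; +1 pad (align 2); @10: mip_level [2B, align 2] → 12; @12: height [4B, align 4] → 16; @16: layer [1B, align 1] → 17; +7 tail pad (align 8); size 24, align 8
@0: d [8B, align 8] → 8
@8: b [24B, align 8] → 32
@32: h [1B, align 1] → 33
+7 pad (align 8)
@40: f [40B, align 8] → 80
@80: a [8B, align 8] → 88
@88: g [1B, align 1] → 89

88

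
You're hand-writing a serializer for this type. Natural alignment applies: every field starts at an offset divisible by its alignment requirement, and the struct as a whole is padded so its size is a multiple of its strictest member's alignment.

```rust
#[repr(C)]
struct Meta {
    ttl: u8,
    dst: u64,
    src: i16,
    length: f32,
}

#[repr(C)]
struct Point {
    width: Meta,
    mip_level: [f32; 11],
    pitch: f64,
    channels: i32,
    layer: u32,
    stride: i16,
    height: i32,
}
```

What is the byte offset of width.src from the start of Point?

Meta: @0: ttl [1B, align 1] → 1; +7 pad (align 8); @8: dst [8B, align 8] → 16; @16: src [2B, align 2] → 18; +2 pad (align 4); @20: length [4B, align 4] → 24; size 24, align 8
@0: width [24B, align 8] → 24
within Meta: src at 16
0 + 16 = 16

16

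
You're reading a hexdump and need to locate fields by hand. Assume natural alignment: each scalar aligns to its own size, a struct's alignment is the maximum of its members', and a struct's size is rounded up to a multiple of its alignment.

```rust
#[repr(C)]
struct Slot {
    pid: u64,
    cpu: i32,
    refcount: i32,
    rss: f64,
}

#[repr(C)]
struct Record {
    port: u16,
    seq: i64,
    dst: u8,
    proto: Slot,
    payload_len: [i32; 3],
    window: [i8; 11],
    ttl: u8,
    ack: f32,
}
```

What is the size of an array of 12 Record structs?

Slot: @0: pid [8B, align 8] → 8; @8: cpu [4B, align 4] → 12; @12: refcount [4B, align 4] → 16; @16: rss [8B, align 8] → 24; size 24, align 8
@0: port [2B, align 2] → 2
+6 pad (align 8)
@8: seq [8B, align 8] → 16
@16: dst [1B, align 1] → 17
+7 pad (align 8)
@24: proto [24B, align 8] → 48
@48: payload_len [12B, align 4] → 60
@60: window [11B, align 1] → 71
@71: ttl [1B, align 1] → 72
@72: ack [4B, align 4] → 76
+4 tail pad (align 8)
size 80, align 8
array of 12: 12 × 80 = 960

960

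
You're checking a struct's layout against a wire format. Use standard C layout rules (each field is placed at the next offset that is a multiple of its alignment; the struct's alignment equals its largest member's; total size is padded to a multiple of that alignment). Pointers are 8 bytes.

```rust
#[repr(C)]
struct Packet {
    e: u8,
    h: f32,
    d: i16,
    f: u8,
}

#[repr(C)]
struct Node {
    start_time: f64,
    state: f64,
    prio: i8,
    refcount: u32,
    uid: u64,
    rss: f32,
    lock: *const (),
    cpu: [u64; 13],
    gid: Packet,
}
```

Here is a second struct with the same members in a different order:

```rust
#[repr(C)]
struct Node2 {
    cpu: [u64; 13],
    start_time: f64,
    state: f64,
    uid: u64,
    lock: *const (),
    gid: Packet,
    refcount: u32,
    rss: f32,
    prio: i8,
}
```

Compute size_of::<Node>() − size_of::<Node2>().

8

Packet: @0: e [1B, align 1] → 1; +3 pad (align 4); @4: h [4B, align 4] → 8; @8: d [2B, align 2] → 10; @10: f [1B, align 1] → 11; +1 tail pad (align 4); size 12, align 4
@0: start_time [8B, align 8] → 8
@8: state [8B, align 8] → 16
@16: prio [1B, align 1] → 17
+3 pad (align 4)
@20: refcount [4B, align 4] → 24
@24: uid [8B, align 8] → 32
@32: rss [4B, align 4] → 36
+4 pad (align 8)
@40: lock [8B, align 8] → 48
@48: cpu [104B, align 8] → 152
@152: gid [12B, align 4] → 164
+4 tail pad (align 8)
size 168, align 8
— Node2 —
@0: cpu [104B, align 8] → 104
@104: start_time [8B, align 8] → 112
@112: state [8B, align 8] → 120
@120: uid [8B, align 8] → 128
@128: lock [8B, align 8] → 136
@136: gid [12B, align 4] → 148
@148: refcount [4B, align 4] → 152
@152: rss [4B, align 4] → 156
@156: prio [1B, align 1] → 157
+3 tail pad (align 8)
size 160, align 8
168 − 160 = 8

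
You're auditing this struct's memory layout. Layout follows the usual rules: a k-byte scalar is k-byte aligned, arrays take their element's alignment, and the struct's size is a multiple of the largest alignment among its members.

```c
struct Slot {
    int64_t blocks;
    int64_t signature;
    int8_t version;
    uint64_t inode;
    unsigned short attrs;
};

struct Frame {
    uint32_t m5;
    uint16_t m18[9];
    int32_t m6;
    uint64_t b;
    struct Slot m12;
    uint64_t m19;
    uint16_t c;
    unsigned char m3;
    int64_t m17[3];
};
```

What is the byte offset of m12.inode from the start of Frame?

Slot: 0..8  blocks  (8B, 8-aligned); 8..16  signature  (8B, 8-aligned); 16..17  version  (1B, 1-aligned); 17..24  -- padding (7B); 24..32  inode  (8B, 8-aligned); 32..34  attrs  (2B, 2-aligned); 34..40  -- tail padding (6B); sizeof = 40, alignof = 8
0..4  m5  (4B, 4-aligned)
4..22  m18  (18B, 2-aligned)
22..24  -- padding (2B)
24..28  m6  (4B, 4-aligned)
28..32  -- padding (4B)
32..40  b  (8B, 8-aligned)
40..80  m12  (40B, 8-aligned)
within Slot: inode at 24
40 + 24 = 64

64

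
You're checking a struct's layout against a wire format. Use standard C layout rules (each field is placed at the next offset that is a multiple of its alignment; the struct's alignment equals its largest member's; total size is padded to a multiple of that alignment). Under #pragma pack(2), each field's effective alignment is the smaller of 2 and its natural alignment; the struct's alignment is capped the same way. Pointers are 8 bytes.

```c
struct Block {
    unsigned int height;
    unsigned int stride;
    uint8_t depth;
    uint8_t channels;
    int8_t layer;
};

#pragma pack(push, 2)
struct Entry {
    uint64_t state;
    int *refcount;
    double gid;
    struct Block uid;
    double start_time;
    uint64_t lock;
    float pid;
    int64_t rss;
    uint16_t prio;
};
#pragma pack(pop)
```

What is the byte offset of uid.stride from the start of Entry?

28

Block: height at 0 (size 4, align 4) → ends 4; stride at 4 (size 4, align 4) → ends 8; depth at 8 (size 1, align 1) → ends 9; channels at 9 (size 1, align 1) → ends 10; layer at 10 (size 1, align 1) → ends 11; tail pad 1 to reach multiple of 4; total 12 bytes, alignment 4
state at 0 (size 8, align 2) → ends 8
refcount at 8 (size 8, align 2) → ends 16
gid at 16 (size 8, align 2) → ends 24
uid at 24 (size 12, align 2) → ends 36
within Block: stride at 4
24 + 4 = 28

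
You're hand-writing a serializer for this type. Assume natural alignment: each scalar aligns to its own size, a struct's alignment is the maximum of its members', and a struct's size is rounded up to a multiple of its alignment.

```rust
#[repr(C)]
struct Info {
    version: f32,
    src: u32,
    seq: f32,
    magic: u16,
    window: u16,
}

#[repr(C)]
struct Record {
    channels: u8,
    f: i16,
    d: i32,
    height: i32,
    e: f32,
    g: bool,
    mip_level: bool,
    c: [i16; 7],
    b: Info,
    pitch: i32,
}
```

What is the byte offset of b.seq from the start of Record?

40

Info: 0..4  version  (4B, 4-aligned); 4..8  src  (4B, 4-aligned); 8..12  seq  (4B, 4-aligned); 12..14  magic  (2B, 2-aligned); 14..16  window  (2B, 2-aligned); sizeof = 16, alignof = 4
0..1  channels  (1B, 1-aligned)
1..2  -- padding (1B)
2..4  f  (2B, 2-aligned)
4..8  d  (4B, 4-aligned)
8..12  height  (4B, 4-aligned)
12..16  e  (4B, 4-aligned)
16..17  g  (1B, 1-aligned)
17..18  mip_level  (1B, 1-aligned)
18..32  c  (14B, 2-aligned)
32..48  b  (16B, 4-aligned)
within Info: seq at 8
32 + 8 = 40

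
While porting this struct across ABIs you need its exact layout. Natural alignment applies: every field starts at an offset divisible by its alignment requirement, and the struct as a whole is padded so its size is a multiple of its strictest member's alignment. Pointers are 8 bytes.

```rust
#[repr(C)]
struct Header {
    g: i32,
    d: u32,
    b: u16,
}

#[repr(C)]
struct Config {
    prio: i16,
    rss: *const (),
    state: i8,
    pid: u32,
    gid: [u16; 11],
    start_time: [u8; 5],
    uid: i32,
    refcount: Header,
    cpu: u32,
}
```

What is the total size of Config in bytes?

Header: @0: g [4B, align 4] → 4; @4: d [4B, align 4] → 8; @8: b [2B, align 2] → 10; +2 tail pad (align 4); size 12, align 4
@0: prio [2B, align 2] → 2
+6 pad (align 8)
@8: rss [8B, align 8] → 16
@16: state [1B, align 1] → 17
+3 pad (align 4)
@20: pid [4B, align 4] → 24
@24: gid [22B, align 2] → 46
@46: start_time [5B, align 1] → 51
+1 pad (align 4)
@52: uid [4B, align 4] → 56
@56: refcount [12B, align 4] → 68
@68: cpu [4B, align 4] → 72
size 72, align 8

72 bytes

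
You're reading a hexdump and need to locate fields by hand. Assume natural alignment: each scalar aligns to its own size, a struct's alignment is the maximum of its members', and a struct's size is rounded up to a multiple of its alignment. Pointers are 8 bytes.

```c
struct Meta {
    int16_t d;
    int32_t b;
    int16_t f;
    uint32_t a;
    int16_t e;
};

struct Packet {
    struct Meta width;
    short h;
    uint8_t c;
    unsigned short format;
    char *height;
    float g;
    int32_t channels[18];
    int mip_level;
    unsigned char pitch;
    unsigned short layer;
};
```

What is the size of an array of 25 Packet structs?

Meta: 0..2  d  (2B, 2-aligned); 2..4  -- padding (2B); 4..8  b  (4B, 4-aligned); 8..10  f  (2B, 2-aligned); 10..12  -- padding (2B); 12..16  a  (4B, 4-aligned); 16..18  e  (2B, 2-aligned); 18..20  -- tail padding (2B); sizeof = 20, alignof = 4
0..20  width  (20B, 4-aligned)
20..22  h  (2B, 2-aligned)
22..23  c  (1B, 1-aligned)
23..24  -- padding (1B)
24..26  format  (2B, 2-aligned)
26..32  -- padding (6B)
32..40  height  (8B, 8-aligned)
40..44  g  (4B, 4-aligned)
44..116  channels  (72B, 4-aligned)
116..120  mip_level  (4B, 4-aligned)
120..121  pitch  (1B, 1-aligned)
121..122  -- padding (1B)
122..124  layer  (2B, 2-aligned)
124..128  -- tail padding (4B)
sizeof = 128, alignof = 8
array of 25: 25 × 128 = 3200

3200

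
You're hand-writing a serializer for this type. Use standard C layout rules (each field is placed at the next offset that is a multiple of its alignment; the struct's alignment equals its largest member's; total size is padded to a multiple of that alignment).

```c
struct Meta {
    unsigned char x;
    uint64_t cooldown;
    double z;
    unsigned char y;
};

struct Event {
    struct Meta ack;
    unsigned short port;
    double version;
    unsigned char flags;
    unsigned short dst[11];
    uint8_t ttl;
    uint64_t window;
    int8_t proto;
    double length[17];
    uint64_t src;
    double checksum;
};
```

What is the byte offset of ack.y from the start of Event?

Meta: @0: x [1B, align 1] → 1; +7 pad (align 8); @8: cooldown [8B, align 8] → 16; @16: z [8B, align 8] → 24; @24: y [1B, align 1] → 25; +7 tail pad (align 8); size 32, align 8
@0: ack [32B, align 8] → 32
within Meta: y at 24
0 + 24 = 24

24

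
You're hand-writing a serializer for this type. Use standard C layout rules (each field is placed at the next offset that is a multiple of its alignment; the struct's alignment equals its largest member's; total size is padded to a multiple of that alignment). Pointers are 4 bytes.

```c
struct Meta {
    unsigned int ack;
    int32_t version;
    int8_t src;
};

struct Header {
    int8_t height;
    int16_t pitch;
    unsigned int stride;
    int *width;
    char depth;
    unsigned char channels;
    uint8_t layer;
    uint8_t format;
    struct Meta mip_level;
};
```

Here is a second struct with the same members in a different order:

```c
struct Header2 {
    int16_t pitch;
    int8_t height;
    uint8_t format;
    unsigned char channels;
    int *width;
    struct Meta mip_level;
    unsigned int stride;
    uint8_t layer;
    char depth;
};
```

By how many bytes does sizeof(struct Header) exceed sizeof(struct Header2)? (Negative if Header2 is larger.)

-4

Meta: @0: ack [4B, align 4] → 4; @4: version [4B, align 4] → 8; @8: src [1B, align 1] → 9; +3 tail pad (align 4); size 12, align 4
@0: height [1B, align 1] → 1
+1 pad (align 2)
@2: pitch [2B, align 2] → 4
@4: stride [4B, align 4] → 8
@8: width [4B, align 4] → 12
@12: depth [1B, align 1] → 13
@13: channels [1B, align 1] → 14
@14: layer [1B, align 1] → 15
@15: format [1B, align 1] → 16
@16: mip_level [12B, align 4] → 28
size 28, align 4
— Header2 —
@0: pitch [2B, align 2] → 2
@2: height [1B, align 1] → 3
@3: format [1B, align 1] → 4
@4: channels [1B, align 1] → 5
+3 pad (align 4)
@8: width [4B, align 4] → 12
@12: mip_level [12B, align 4] → 24
@24: stride [4B, align 4] → 28
@28: layer [1B, align 1] → 29
@29: depth [1B, align 1] → 30
+2 tail pad (align 4)
size 32, align 4
28 − 32 = -4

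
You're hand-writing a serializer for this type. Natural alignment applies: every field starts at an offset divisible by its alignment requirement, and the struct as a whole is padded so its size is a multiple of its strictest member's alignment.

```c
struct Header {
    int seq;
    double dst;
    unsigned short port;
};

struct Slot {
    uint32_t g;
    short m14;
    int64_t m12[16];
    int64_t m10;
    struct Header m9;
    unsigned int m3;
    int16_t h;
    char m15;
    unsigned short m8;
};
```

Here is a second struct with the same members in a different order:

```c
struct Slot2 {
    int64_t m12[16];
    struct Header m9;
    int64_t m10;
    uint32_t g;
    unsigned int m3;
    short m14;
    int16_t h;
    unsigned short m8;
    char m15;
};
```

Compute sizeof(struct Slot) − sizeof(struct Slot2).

Header: seq at 0 (size 4, align 4) → ends 4; pad 4 to align 8 for dst; dst at 8 (size 8, align 8) → ends 16; port at 16 (size 2, align 2) → ends 18; tail pad 6 to reach multiple of 8; total 24 bytes, alignment 8
g at 0 (size 4, align 4) → ends 4
m14 at 4 (size 2, align 2) → ends 6
pad 2 to align 8 for m12
m12 at 8 (size 128, align 8) → ends 136
m10 at 136 (size 8, align 8) → ends 144
m9 at 144 (size 24, align 8) → ends 168
m3 at 168 (size 4, align 4) → ends 172
h at 172 (size 2, align 2) → ends 174
m15 at 174 (size 1, align 1) → ends 175
pad 1 to align 2 for m8
m8 at 176 (size 2, align 2) → ends 178
tail pad 6 to reach multiple of 8
total 184 bytes, alignment 8
— Slot2 —
m12 at 0 (size 128, align 8) → ends 128
m9 at 128 (size 24, align 8) → ends 152
m10 at 152 (size 8, align 8) → ends 160
g at 160 (size 4, align 4) → ends 164
m3 at 164 (size 4, align 4) → ends 168
m14 at 168 (size 2, align 2) → ends 170
h at 170 (size 2, align 2) → ends 172
m8 at 172 (size 2, align 2) → ends 174
m15 at 174 (size 1, align 1) → ends 175
tail pad 1 to reach multiple of 8
total 176 bytes, alignment 8
184 − 176 = 8

8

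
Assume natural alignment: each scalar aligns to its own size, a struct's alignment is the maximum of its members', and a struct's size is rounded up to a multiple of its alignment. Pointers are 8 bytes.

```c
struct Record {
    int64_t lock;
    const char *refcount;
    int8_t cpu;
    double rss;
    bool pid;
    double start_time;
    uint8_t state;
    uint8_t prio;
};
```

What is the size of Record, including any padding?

0..8  lock  (8B, 8-aligned)
8..16  refcount  (8B, 8-aligned)
16..17  cpu  (1B, 1-aligned)
17..24  -- padding (7B)
24..32  rss  (8B, 8-aligned)
32..33  pid  (1B, 1-aligned)
33..40  -- padding (7B)
40..48  start_time  (8B, 8-aligned)
48..49  state  (1B, 1-aligned)
49..50  prio  (1B, 1-aligned)
50..56  -- tail padding (6B)
sizeof = 56, alignof = 8

56 bytes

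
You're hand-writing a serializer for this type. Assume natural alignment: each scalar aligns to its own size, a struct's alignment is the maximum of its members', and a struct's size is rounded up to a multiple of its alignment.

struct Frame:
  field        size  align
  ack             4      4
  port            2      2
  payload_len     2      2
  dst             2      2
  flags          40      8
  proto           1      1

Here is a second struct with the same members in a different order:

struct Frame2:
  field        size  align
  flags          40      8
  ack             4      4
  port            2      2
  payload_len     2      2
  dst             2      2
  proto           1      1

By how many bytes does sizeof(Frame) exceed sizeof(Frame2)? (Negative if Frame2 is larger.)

8

@0: ack [4B, align 4] → 4
@4: port [2B, align 2] → 6
@6: payload_len [2B, align 2] → 8
@8: dst [2B, align 2] → 10
+6 pad (align 8)
@16: flags [40B, align 8] → 56
@56: proto [1B, align 1] → 57
+7 tail pad (align 8)
size 64, align 8
— Frame2 —
@0: flags [40B, align 8] → 40
@40: ack [4B, align 4] → 44
@44: port [2B, align 2] → 46
@46: payload_len [2B, align 2] → 48
@48: dst [2B, align 2] → 50
@50: proto [1B, align 1] → 51
+5 tail pad (align 8)
size 56, align 8
64 − 56 = 8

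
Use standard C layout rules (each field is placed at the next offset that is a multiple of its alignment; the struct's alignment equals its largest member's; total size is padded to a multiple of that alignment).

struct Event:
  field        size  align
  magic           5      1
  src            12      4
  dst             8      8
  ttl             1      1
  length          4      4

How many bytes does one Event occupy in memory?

@0: magic [5B, align 1] → 5
+3 pad (align 4)
@8: src [12B, align 4] → 20
+4 pad (align 8)
@24: dst [8B, align 8] → 32
@32: ttl [1B, align 1] → 33
+3 pad (align 4)
@36: length [4B, align 4] → 40
size 40, align 8

40 bytes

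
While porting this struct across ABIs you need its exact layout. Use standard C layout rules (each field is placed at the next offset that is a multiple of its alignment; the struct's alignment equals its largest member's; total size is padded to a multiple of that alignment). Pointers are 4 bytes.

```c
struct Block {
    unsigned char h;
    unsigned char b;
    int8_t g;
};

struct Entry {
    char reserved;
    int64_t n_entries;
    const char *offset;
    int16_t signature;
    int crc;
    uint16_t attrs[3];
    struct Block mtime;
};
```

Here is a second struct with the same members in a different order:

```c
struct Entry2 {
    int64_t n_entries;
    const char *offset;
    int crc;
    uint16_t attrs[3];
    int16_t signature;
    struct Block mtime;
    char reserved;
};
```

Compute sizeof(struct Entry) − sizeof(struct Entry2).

Block: 0..1  h  (1B, 1-aligned); 1..2  b  (1B, 1-aligned); 2..3  g  (1B, 1-aligned); sizeof = 3, alignof = 1
0..1  reserved  (1B, 1-aligned)
1..8  -- padding (7B)
8..16  n_entries  (8B, 8-aligned)
16..20  offset  (4B, 4-aligned)
20..22  signature  (2B, 2-aligned)
22..24  -- padding (2B)
24..28  crc  (4B, 4-aligned)
28..34  attrs  (6B, 2-aligned)
34..37  mtime  (3B, 1-aligned)
37..40  -- tail padding (3B)
sizeof = 40, alignof = 8
— Entry2 —
0..8  n_entries  (8B, 8-aligned)
8..12  offset  (4B, 4-aligned)
12..16  crc  (4B, 4-aligned)
16..22  attrs  (6B, 2-aligned)
22..24  signature  (2B, 2-aligned)
24..27  mtime  (3B, 1-aligned)
27..28  reserved  (1B, 1-aligned)
28..32  -- tail padding (4B)
sizeof = 32, alignof = 8
40 − 32 = 8

8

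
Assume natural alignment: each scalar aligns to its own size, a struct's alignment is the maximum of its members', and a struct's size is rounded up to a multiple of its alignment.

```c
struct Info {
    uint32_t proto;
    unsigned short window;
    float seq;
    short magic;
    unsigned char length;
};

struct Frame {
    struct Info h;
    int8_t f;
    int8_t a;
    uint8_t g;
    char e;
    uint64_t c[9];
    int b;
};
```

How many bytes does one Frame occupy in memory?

104 bytes

Info: 0..4  proto  (4B, 4-aligned); 4..6  window  (2B, 2-aligned); 6..8  -- padding (2B); 8..12  seq  (4B, 4-aligned); 12..14  magic  (2B, 2-aligned); 14..15  length  (1B, 1-aligned); 15..16  -- tail padding (1B); sizeof = 16, alignof = 4
0..16  h  (16B, 4-aligned)
16..17  f  (1B, 1-aligned)
17..18  a  (1B, 1-aligned)
18..19  g  (1B, 1-aligned)
19..20  e  (1B, 1-aligned)
20..24  -- padding (4B)
24..96  c  (72B, 8-aligned)
96..100  b  (4B, 4-aligned)
100..104  -- tail padding (4B)
sizeof = 104, alignof = 8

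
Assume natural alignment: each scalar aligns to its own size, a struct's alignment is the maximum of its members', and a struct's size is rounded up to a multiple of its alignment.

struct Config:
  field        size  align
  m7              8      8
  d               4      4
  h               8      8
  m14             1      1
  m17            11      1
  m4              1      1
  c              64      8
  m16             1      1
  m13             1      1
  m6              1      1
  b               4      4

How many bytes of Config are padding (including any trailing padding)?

m7 at 0 (size 8, align 8) → ends 8
d at 8 (size 4, align 4) → ends 12
pad 4 to align 8 for h
h at 16 (size 8, align 8) → ends 24
m14 at 24 (size 1, align 1) → ends 25
m17 at 25 (size 11, align 1) → ends 36
m4 at 36 (size 1, align 1) → ends 37
pad 3 to align 8 for c
c at 40 (size 64, align 8) → ends 104
m16 at 104 (size 1, align 1) → ends 105
m13 at 105 (size 1, align 1) → ends 106
m6 at 106 (size 1, align 1) → ends 107
pad 1 to align 4 for b
b at 108 (size 4, align 4) → ends 112
total 112 bytes, alignment 8
data bytes 104, size 112 → padding 8

8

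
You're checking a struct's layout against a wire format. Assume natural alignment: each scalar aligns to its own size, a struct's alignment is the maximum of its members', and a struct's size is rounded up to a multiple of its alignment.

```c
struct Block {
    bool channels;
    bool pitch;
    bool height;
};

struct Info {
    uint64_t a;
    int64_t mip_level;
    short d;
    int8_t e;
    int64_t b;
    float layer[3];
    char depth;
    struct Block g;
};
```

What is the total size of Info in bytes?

48

Block: channels at 0 (size 1, align 1) → ends 1; pitch at 1 (size 1, align 1) → ends 2; height at 2 (size 1, align 1) → ends 3; total 3 bytes, alignment 1
a at 0 (size 8, align 8) → ends 8
mip_level at 8 (size 8, align 8) → ends 16
d at 16 (size 2, align 2) → ends 18
e at 18 (size 1, align 1) → ends 19
pad 5 to align 8 for b
b at 24 (size 8, align 8) → ends 32
layer at 32 (size 12, align 4) → ends 44
depth at 44 (size 1, align 1) → ends 45
g at 45 (size 3, align 1) → ends 48
total 48 bytes, alignment 8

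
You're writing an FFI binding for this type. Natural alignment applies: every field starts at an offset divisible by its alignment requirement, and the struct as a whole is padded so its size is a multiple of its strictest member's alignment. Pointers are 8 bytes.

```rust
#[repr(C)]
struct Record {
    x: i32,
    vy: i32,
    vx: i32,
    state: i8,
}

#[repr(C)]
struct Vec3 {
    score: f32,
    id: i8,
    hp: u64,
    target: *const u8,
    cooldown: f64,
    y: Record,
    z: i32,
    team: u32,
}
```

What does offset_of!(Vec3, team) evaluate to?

Record: x at 0 (size 4, align 4) → ends 4; vy at 4 (size 4, align 4) → ends 8; vx at 8 (size 4, align 4) → ends 12; state at 12 (size 1, align 1) → ends 13; tail pad 3 to reach multiple of 4; total 16 bytes, alignment 4
score at 0 (size 4, align 4) → ends 4
id at 4 (size 1, align 1) → ends 5
pad 3 to align 8 for hp
hp at 8 (size 8, align 8) → ends 16
target at 16 (size 8, align 8) → ends 24
cooldown at 24 (size 8, align 8) → ends 32
y at 32 (size 16, align 4) → ends 48
z at 48 (size 4, align 4) → ends 52
team at 52 (size 4, align 4) → ends 56

52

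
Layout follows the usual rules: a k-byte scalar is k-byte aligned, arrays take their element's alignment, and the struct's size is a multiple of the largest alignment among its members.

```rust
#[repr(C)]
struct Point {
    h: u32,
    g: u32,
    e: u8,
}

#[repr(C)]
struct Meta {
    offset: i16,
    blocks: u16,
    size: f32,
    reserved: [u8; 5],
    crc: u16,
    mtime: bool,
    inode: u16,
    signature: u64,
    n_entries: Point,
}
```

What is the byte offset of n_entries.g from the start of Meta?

36

Point: @0: h [4B, align 4] → 4; @4: g [4B, align 4] → 8; @8: e [1B, align 1] → 9; +3 tail pad (align 4); size 12, align 4
@0: offset [2B, align 2] → 2
@2: blocks [2B, align 2] → 4
@4: size [4B, align 4] → 8
@8: reserved [5B, align 1] → 13
+1 pad (align 2)
@14: crc [2B, align 2] → 16
@16: mtime [1B, align 1] → 17
+1 pad (align 2)
@18: inode [2B, align 2] → 20
+4 pad (align 8)
@24: signature [8B, align 8] → 32
@32: n_entries [12B, align 4] → 44
within Point: g at 4
32 + 4 = 36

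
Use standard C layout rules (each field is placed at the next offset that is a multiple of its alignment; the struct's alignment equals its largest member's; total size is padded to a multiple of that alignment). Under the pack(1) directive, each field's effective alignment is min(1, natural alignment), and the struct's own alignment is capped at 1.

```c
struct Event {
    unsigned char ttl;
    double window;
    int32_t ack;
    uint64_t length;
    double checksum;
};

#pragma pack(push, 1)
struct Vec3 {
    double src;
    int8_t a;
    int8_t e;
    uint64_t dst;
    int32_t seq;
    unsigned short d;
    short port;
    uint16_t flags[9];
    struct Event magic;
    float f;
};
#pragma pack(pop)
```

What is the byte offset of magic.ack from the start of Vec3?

Event: 0..1  ttl  (1B, 1-aligned); 1..8  -- padding (7B); 8..16  window  (8B, 8-aligned); 16..20  ack  (4B, 4-aligned); 20..24  -- padding (4B); 24..32  length  (8B, 8-aligned); 32..40  checksum  (8B, 8-aligned); sizeof = 40, alignof = 8
0..8  src  (8B, 1-aligned)
8..9  a  (1B, 1-aligned)
9..10  e  (1B, 1-aligned)
10..18  dst  (8B, 1-aligned)
18..22  seq  (4B, 1-aligned)
22..24  d  (2B, 1-aligned)
24..26  port  (2B, 1-aligned)
26..44  flags  (18B, 1-aligned)
44..84  magic  (40B, 1-aligned)
within Event: ack at 16
44 + 16 = 60

60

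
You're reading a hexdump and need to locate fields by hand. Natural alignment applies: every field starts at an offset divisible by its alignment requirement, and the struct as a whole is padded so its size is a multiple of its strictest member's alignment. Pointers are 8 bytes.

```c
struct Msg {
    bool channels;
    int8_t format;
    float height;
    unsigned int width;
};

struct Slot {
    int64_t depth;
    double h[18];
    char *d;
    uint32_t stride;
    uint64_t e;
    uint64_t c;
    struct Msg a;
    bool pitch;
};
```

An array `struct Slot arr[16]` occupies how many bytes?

3200

Msg: 0..1  channels  (1B, 1-aligned); 1..2  format  (1B, 1-aligned); 2..4  -- padding (2B); 4..8  height  (4B, 4-aligned); 8..12  width  (4B, 4-aligned); sizeof = 12, alignof = 4
0..8  depth  (8B, 8-aligned)
8..152  h  (144B, 8-aligned)
152..160  d  (8B, 8-aligned)
160..164  stride  (4B, 4-aligned)
164..168  -- padding (4B)
168..176  e  (8B, 8-aligned)
176..184  c  (8B, 8-aligned)
184..196  a  (12B, 4-aligned)
196..197  pitch  (1B, 1-aligned)
197..200  -- tail padding (3B)
sizeof = 200, alignof = 8
array of 16: 16 × 200 = 3200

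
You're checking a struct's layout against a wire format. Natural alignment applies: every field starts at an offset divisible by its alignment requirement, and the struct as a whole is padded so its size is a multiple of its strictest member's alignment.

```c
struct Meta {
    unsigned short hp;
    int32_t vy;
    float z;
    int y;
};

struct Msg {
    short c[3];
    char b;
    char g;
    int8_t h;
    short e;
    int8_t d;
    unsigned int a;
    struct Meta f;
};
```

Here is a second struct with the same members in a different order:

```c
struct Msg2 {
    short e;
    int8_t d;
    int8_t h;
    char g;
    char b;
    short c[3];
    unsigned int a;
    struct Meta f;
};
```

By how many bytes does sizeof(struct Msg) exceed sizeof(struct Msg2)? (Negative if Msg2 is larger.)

Meta: 0..2  hp  (2B, 2-aligned); 2..4  -- padding (2B); 4..8  vy  (4B, 4-aligned); 8..12  z  (4B, 4-aligned); 12..16  y  (4B, 4-aligned); sizeof = 16, alignof = 4
0..6  c  (6B, 2-aligned)
6..7  b  (1B, 1-aligned)
7..8  g  (1B, 1-aligned)
8..9  h  (1B, 1-aligned)
9..10  -- padding (1B)
10..12  e  (2B, 2-aligned)
12..13  d  (1B, 1-aligned)
13..16  -- padding (3B)
16..20  a  (4B, 4-aligned)
20..36  f  (16B, 4-aligned)
sizeof = 36, alignof = 4
— Msg2 —
0..2  e  (2B, 2-aligned)
2..3  d  (1B, 1-aligned)
3..4  h  (1B, 1-aligned)
4..5  g  (1B, 1-aligned)
5..6  b  (1B, 1-aligned)
6..12  c  (6B, 2-aligned)
12..16  a  (4B, 4-aligned)
16..32  f  (16B, 4-aligned)
sizeof = 32, alignof = 4
36 − 32 = 4

4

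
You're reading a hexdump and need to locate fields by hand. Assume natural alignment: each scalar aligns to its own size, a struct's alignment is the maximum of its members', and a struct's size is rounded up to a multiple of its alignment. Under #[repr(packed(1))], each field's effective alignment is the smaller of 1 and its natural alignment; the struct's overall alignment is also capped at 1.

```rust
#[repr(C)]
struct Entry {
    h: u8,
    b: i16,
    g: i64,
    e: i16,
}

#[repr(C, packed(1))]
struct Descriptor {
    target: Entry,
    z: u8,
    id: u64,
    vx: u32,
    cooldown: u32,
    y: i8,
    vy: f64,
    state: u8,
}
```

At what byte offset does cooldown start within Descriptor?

37

Entry: 0..1  h  (1B, 1-aligned); 1..2  -- padding (1B); 2..4  b  (2B, 2-aligned); 4..8  -- padding (4B); 8..16  g  (8B, 8-aligned); 16..18  e  (2B, 2-aligned); 18..24  -- tail padding (6B); sizeof = 24, alignof = 8
0..24  target  (24B, 1-aligned)
24..25  z  (1B, 1-aligned)
25..33  id  (8B, 1-aligned)
33..37  vx  (4B, 1-aligned)
37..41  cooldown  (4B, 1-aligned)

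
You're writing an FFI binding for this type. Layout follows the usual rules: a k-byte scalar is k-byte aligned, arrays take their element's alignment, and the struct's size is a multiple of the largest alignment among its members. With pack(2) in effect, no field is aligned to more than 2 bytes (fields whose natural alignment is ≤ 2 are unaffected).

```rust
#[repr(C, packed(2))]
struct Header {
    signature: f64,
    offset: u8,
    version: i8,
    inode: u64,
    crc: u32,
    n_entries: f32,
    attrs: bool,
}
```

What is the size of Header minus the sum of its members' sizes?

1

signature at 0 (size 8, align 2) → ends 8
offset at 8 (size 1, align 1) → ends 9
version at 9 (size 1, align 1) → ends 10
inode at 10 (size 8, align 2) → ends 18
crc at 18 (size 4, align 2) → ends 22
n_entries at 22 (size 4, align 2) → ends 26
attrs at 26 (size 1, align 1) → ends 27
tail pad 1 to reach multiple of 2
total 28 bytes, alignment 2
data bytes 27, size 28 → padding 1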